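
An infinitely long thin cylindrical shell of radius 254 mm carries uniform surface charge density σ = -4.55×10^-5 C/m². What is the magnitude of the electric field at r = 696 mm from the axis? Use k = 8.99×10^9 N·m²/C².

Choose a coaxial cylinder of radius r = 696 mm (arbitrary length L) as the Gaussian surface (r > 254 mm).
The whole shell is enclosed: λ_enc = σ·2πR = (-4.55×10^-5)·2π·(0.254) = -7.261e-5 C/m.
Applying ∮E·dA = Q_enc/ε₀ with the end caps contributing no flux:
E = 2k|λ_enc|/r = 2(8.99×10^9)(7.261×10^-5)/(0.696) = 1.88e6 N/C.

E ≈ 1.88×10^6 N/C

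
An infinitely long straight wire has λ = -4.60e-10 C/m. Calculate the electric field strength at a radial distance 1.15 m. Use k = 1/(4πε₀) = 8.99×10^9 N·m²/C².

By cylindrical symmetry E is radial; use a coaxial Gaussian cylinder of radius 1.15 m and length L.
Q_enc = λL, so λ_enc = -4.60e-10 C/m.
Gauss's law: E·2πrL = λ_enc L/ε₀.
E = 2k|λ_enc|/r = 2(8.99×10^9)(4.60×10^-10)/(1.15) = 7.19 N/C.

7.19 V/m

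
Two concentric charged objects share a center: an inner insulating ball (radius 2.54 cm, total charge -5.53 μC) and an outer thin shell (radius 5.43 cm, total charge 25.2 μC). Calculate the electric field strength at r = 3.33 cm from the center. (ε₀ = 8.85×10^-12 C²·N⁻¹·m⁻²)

|E| = 4.48×10^7 N/C

Take a concentric spherical Gaussian surface of radius r = 3.33 cm (between the bodies, 2.54 cm < r < 5.43 cm).
Only the inner charge is enclosed; the outer shell contributes nothing inside itself. Q_enc = -5.53 μC = -5.53×10^-6 C.
Gauss's law: E·4πr² = Q_enc/ε₀.
E = |Q_enc|/(4πε₀r²) = (5.53×10^-6)/(4π·8.85×10^-12·(0.0333)²) = 4.48×10^7 N/C.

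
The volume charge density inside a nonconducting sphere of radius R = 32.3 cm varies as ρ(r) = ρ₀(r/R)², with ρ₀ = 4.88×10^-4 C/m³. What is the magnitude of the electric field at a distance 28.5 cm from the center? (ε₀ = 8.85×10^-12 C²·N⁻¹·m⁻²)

E ≈ 2.45×10^6 N/C

Use a concentric Gaussian sphere at r = 28.5 cm (r < R).
Q_enc = ∫₀^r ρ(r')·4πr'² dr' = (4πρ₀/R²) ∫₀^r r'^4 dr' = 4πρ₀ r^5/(5·R²) = 2.21×10^-5 C.
Since E is radial and uniform over the Gaussian sphere, Φ = E·4πr² = Q_enc/ε₀.
E = |Q_enc|/(4πε₀r²) = (2.21×10^-5)/(4π·8.85×10^-12·(0.285)²) = 2.45×10^6 N/C.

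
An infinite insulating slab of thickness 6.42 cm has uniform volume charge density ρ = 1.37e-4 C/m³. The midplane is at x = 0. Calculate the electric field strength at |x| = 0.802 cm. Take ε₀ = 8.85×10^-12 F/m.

E = 1.24×10^5 N/C

By symmetry E is perpendicular to the slab. A Gaussian pillbox from −0.802 cm to +0.802 cm (face area A) lies entirely within the slab.
Q_enc = ρ·(2x)·A and flux = 2EA, so 2EA = 2ρxA/ε₀ ⇒ E = |ρ|x/ε₀.
E = (1.37×10^-4)(0.00802)/(8.85×10^-12) = 1.24e5 N/C.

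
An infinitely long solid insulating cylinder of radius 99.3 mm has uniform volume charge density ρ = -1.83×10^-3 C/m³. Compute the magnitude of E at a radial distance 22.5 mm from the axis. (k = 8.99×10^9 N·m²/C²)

By cylindrical symmetry E is radial; use a coaxial Gaussian cylinder of radius 22.5 mm and length L (r < R).
Enclosed charge per unit length: λ_enc = ρ·πr² = (-1.83e-3)π(0.0225)² = -2.91×10^-6 C/m.
Since E is radial and uniform over the curved surface, Φ = E·2πrL = Q_enc/ε₀ = λ_enc L/ε₀.
E = 2k|λ_enc|/r = 2(8.99×10^9)(2.91e-6)/(0.0225) = 2.33×10^6 N/C.

|E| = 2.33e6 V/m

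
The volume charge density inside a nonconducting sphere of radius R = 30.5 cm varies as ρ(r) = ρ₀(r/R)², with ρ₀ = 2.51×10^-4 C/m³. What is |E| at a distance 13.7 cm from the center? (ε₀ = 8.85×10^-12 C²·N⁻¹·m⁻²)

By spherical symmetry E is radial; choose a Gaussian sphere of radius r = 13.7 cm (r < R).
Q_enc = ∫₀^r ρ(r')·4πr'² dr' = (4πρ₀/R²) ∫₀^r r'^4 dr' = 4πρ₀ r^5/(5·R²) = 3.273e-7 C.
By Gauss's law, ∮E·dA = E·4πr² = Q_enc/ε₀.
E = |Q_enc|/(4πε₀r²) = (3.273×10^-7)/(4π·8.85×10^-12·(0.137)²) = 1.57e5 N/C.

|E| = 1.57e5 N/C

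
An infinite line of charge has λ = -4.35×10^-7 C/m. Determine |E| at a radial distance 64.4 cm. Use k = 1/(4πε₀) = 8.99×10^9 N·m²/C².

E ≈ 1.21×10^4 V/m

Coaxial Gaussian cylinder, radius r = 64.4 cm, length L.
Q_enc = λL, so λ_enc = -4.35e-7 C/m.
Since E is radial and uniform over the curved surface, Φ = E·2πrL = Q_enc/ε₀ = λ_enc L/ε₀.
E = 2k|λ_enc|/r = 2(8.99×10^9)(4.35×10^-7)/(0.644) = 1.21×10^4 N/C.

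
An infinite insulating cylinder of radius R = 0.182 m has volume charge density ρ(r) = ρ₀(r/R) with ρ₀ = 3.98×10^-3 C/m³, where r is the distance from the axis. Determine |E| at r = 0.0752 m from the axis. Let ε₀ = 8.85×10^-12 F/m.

|E| = 4.66×10^6 V/m

By cylindrical symmetry E is radial; use a coaxial Gaussian cylinder of radius 0.0752 m and length L (r < R).
λ_enc = ∫₀^r ρ(r')·2πr' dr' = (2πρ₀/R)·r^3/3 = 1.948×10^-5 C/m.
Applying ∮E·dA = Q_enc/ε₀ with the end caps contributing no flux:
E = |λ_enc|/(2πε₀r) = (1.948×10^-5)/(2π·8.85×10^-12·0.0752) = 4.66×10^6 N/C.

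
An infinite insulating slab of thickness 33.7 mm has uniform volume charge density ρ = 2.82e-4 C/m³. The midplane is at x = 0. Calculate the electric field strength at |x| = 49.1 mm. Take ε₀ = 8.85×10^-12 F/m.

The point |x| = 49.1 mm lies outside the slab (half-thickness 0.01685 m). A symmetric pillbox spanning the full slab encloses Q_enc = ρ·d·A.
Flux = 2EA ⇒ E = |ρ|d/(2ε₀), independent of distance outside.
E = (2.82e-4)(0.0337)/(2·8.85×10^-12) = 5.37e5 N/C.

E ≈ 5.37×10^5 N/C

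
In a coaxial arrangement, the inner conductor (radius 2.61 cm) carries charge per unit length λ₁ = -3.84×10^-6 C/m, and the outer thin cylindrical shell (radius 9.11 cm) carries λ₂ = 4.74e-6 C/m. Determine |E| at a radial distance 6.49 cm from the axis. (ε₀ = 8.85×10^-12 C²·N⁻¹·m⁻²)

|E| = 1.06e6 V/m

Choose a coaxial cylinder of radius r = 6.49 cm (arbitrary length L) as the Gaussian surface (between the conductors, 2.61 cm < r < 9.11 cm).
Only the inner wire is enclosed; the outer shell contributes nothing inside itself. λ_enc = λ₁ = -3.84×10^-6 C/m.
Applying ∮E·dA = Q_enc/ε₀ with the end caps contributing no flux:
E = |λ_enc|/(2πε₀r) = (3.84×10^-6)/(2π·8.85×10^-12·0.0649) = 1.06×10^6 N/C.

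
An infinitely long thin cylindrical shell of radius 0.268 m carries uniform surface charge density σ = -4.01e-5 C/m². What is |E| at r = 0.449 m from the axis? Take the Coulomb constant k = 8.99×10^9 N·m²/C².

Take a coaxial cylindrical Gaussian surface of radius r = 0.449 m and length L (r > 0.268 m).
The whole shell is enclosed: λ_enc = σ·2πR = (-4.01×10^-5)·2π·(0.268) = -6.752×10^-5 C/m.
Gauss's law: E·2πrL = λ_enc L/ε₀.
E = 2k|λ_enc|/r = 2(8.99×10^9)(6.752e-5)/(0.449) = 2.70×10^6 N/C.

|E| ≈ 2.70×10^6 V/m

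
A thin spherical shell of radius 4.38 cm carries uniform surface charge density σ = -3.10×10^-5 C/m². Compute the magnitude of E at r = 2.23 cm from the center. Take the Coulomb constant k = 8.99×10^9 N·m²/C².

|E| = 0 N/C

By spherical symmetry E is radial; choose a Gaussian sphere of radius r = 2.23 cm (inside the shell, r < 4.38 cm).
All the charge is outside the Gaussian surface: Q_enc = 0, hence E = 0 everywhere inside the shell.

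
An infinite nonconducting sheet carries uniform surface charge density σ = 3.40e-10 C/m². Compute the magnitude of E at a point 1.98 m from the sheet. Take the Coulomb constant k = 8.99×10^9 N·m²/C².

Choose a cylindrical pillbox piercing the sheet, end faces (area A) parallel to it.
Flux Φ = 2EA and Q_enc = σA, so 2EA = σA/ε₀ ⇒ E = |σ|/(2ε₀), independent of distance.
E = 2πk|σ| = 2π(8.99×10^9)(3.40e-10) = 19.2 N/C.

19.2 V/m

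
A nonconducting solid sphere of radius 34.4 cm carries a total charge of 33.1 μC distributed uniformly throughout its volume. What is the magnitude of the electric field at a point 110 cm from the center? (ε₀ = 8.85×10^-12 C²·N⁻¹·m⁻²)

E = 2.46×10^5 N/C

Take a concentric spherical Gaussian surface of radius r = 110 cm (r > R, so the entire charge is enclosed).
Q_enc = 33.1 μC = 3.31×10^-5 C.
By Gauss's law, ∮E·dA = E·4πr² = Q_enc/ε₀.
E = |Q_enc|/(4πε₀r²) = (3.31×10^-5)/(4π·8.85×10^-12·(1.1)²) = 2.46×10^5 N/C.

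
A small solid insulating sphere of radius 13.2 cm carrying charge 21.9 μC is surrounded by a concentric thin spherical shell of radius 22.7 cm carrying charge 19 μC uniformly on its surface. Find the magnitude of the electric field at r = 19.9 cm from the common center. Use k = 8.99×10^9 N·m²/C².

|E| = 4.97×10^6 N/C

Take a concentric spherical Gaussian surface of radius r = 19.9 cm (between the bodies, 13.2 cm < r < 22.7 cm).
The shell at 22.7 cm lies outside the Gaussian surface, so Q_enc = 21.9 μC = 2.19×10^-5 C.
Applying ∮E·dA = Q_enc/ε₀ with Φ = E(4πr²):
E = k|Q_enc|/r² = (8.99×10^9)(2.19e-5)/(0.199)² = 4.97×10^6 N/C.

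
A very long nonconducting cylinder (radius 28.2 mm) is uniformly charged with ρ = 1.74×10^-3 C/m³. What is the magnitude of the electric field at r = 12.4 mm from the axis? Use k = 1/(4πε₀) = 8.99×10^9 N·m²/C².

Coaxial Gaussian cylinder, radius r = 12.4 mm, length L (r < R).
Charge inside radius r per length L is ρ·πr²·L, so λ_enc = ρπr² = 8.405×10^-7 C/m.
Applying ∮E·dA = Q_enc/ε₀ with the end caps contributing no flux:
E = 2k|λ_enc|/r = 2(8.99×10^9)(8.405×10^-7)/(0.0124) = 1.22×10^6 N/C.

E ≈ 1.22×10^6 N/C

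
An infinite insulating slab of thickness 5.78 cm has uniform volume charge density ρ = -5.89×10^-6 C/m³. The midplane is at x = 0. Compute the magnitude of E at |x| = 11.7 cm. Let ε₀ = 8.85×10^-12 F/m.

The point |x| = 11.7 cm lies outside the slab (half-thickness 0.0289 m). A symmetric pillbox spanning the full slab encloses Q_enc = ρ·d·A.
Flux = 2EA ⇒ E = |ρ|d/(2ε₀), independent of distance outside.
E = (5.89×10^-6)(0.0578)/(2·8.85×10^-12) = 1.92×10^4 N/C.

E = 1.92e4 N/C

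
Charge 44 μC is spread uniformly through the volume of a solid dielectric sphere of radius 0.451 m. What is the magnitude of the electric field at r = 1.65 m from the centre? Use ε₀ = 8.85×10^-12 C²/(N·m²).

Take a concentric spherical Gaussian surface of radius r = 1.65 m (r > R, so the entire charge is enclosed).
Q_enc = 44 μC = 4.40×10^-5 C.
Gauss's law: E·4πr² = Q_enc/ε₀.
E = |Q_enc|/(4πε₀r²) = (4.40×10^-5)/(4π·8.85×10^-12·(1.65)²) = 1.45×10^5 N/C.

1.45×10^5 N/C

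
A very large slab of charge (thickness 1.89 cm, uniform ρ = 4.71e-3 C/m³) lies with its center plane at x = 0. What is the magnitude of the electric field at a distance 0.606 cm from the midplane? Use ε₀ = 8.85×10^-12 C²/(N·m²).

By symmetry E is perpendicular to the slab. A Gaussian pillbox from −0.606 cm to +0.606 cm (face area A) lies entirely within the slab.
Q_enc = ρ·(2x)·A and flux = 2EA, so 2EA = 2ρxA/ε₀ ⇒ E = |ρ|x/ε₀.
E = (4.71×10^-3)(0.00606)/(8.85×10^-12) = 3.23e6 N/C.

|E| ≈ 3.23×10^6 N/C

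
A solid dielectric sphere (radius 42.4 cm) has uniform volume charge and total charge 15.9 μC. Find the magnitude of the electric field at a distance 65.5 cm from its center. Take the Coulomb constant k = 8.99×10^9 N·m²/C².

Take a concentric spherical Gaussian surface of radius r = 65.5 cm (r > R, so the entire charge is enclosed).
Q_enc = 15.9 μC = 1.59e-5 C.
Since E is radial and uniform over the Gaussian sphere, Φ = E·4πr² = Q_enc/ε₀.
E = k|Q_enc|/r² = (8.99×10^9)(1.59e-5)/(0.655)² = 3.33e5 N/C.

3.33×10^5 N/C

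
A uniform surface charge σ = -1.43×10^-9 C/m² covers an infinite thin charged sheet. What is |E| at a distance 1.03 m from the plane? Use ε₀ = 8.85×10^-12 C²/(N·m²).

|E| = 80.8 N/C

The symmetry is planar: E is normal to the sheet and the same magnitude on both sides. Take a pillbox straddling the sheet with end-cap area A.
Only the two end caps contribute flux: Φ = 2EA. With Q_enc = σA, Gauss's law gives E = |σ|/(2ε₀).
E = |σ|/(2ε₀) = (1.43×10^-9)/(2·8.85×10^-12) = 80.8 N/C.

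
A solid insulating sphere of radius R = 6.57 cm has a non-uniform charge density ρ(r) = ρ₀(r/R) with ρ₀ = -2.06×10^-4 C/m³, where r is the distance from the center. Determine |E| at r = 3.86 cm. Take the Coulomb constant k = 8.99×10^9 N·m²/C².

|E| = 1.32e5 N/C

Symmetry ⇒ E = E(r) r̂. Gaussian sphere of radius r = 3.86 cm (r < R).
Q_enc = ∫₀^r ρ(r')·4πr'² dr' = (4πρ₀/R) ∫₀^r r'^3 dr' = 4πρ₀ r^4/(4·R) = -2.187e-8 C.
Since E is radial and uniform over the Gaussian sphere, Φ = E·4πr² = Q_enc/ε₀.
E = k|Q_enc|/r² = (8.99×10^9)(2.187×10^-8)/(0.0386)² = 1.32e5 N/C.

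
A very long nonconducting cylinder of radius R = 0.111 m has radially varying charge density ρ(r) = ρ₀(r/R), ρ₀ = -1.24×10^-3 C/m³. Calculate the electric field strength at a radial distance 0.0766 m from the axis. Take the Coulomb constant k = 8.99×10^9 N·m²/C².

|E| ≈ 2.47×10^6 N/C

Coaxial Gaussian cylinder, radius r = 0.0766 m, length L (r < R).
Integrating ρ over the cross-section to radius r: λ_enc = (2πρ₀/R) ∫₀^r r'^2 dr' = 2πρ₀ r^3/(3·R) = -1.052e-5 C/m.
Applying ∮E·dA = Q_enc/ε₀ with the end caps contributing no flux:
E = 2k|λ_enc|/r = 2(8.99×10^9)(1.052×10^-5)/(0.0766) = 2.47×10^6 N/C.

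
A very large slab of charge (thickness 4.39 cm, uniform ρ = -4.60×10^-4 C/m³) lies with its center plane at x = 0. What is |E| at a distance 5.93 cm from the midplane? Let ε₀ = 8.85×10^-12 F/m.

The point |x| = 5.93 cm lies outside the slab (half-thickness 0.02195 m). A symmetric pillbox spanning the full slab encloses Q_enc = ρ·d·A.
Flux = 2EA ⇒ E = |ρ|d/(2ε₀), independent of distance outside.
E = (4.60e-4)(0.0439)/(2·8.85×10^-12) = 1.14×10^6 N/C.

|E| ≈ 1.14×10^6 V/m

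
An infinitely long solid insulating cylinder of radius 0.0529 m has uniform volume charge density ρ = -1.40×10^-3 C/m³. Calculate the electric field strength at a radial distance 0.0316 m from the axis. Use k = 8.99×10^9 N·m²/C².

Choose a coaxial cylinder of radius r = 0.0316 m (arbitrary length L) as the Gaussian surface (r < R).
Enclosed charge per unit length: λ_enc = ρ·πr² = (-1.40×10^-3)π(0.0316)² = -4.392e-6 C/m.
Gauss's law: E·2πrL = λ_enc L/ε₀.
E = 2k|λ_enc|/r = 2(8.99×10^9)(4.392×10^-6)/(0.0316) = 2.50e6 N/C.

E = 2.50e6 N/C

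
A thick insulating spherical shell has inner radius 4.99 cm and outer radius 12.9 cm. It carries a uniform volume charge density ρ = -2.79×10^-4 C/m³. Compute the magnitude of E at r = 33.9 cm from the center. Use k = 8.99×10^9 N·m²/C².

|E| ≈ 1.85×10^5 N/C

Take a concentric spherical Gaussian surface of radius r = 33.9 cm (r > 12.9 cm, enclosing the whole shell).
Q_enc = ρ·(4π/3)(b³ − a³) = (-2.79×10^-4)·(4π/3)·((0.129)³ − (0.0499)³) = -2.364e-6 C.
Applying ∮E·dA = Q_enc/ε₀ with Φ = E(4πr²):
E = k|Q_enc|/r² = (8.99×10^9)(2.364×10^-6)/(0.339)² = 1.85×10^5 N/C.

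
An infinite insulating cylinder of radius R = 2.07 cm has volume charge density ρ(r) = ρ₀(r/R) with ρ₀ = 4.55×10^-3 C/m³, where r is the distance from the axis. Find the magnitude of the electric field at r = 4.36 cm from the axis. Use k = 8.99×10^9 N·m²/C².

E ≈ 1.68e6 V/m

Take a coaxial cylindrical Gaussian surface of radius r = 4.36 cm and length L (r > R, full charge per length enclosed).
λ_enc = 2π ∫₀^R ρ₀(r'/R)^1 r' dr' = 2πρ₀R²/3 = 4.083×10^-6 C/m.
Applying ∮E·dA = Q_enc/ε₀ with the end caps contributing no flux:
E = 2k|λ_enc|/r = 2(8.99×10^9)(4.083×10^-6)/(0.0436) = 1.68×10^6 N/C.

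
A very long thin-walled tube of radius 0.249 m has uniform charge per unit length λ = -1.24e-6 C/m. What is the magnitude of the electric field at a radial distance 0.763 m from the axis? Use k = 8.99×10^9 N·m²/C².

E = 2.92e4 N/C

By cylindrical symmetry E is radial; use a coaxial Gaussian cylinder of radius 0.763 m and length L (r > 0.249 m).
The full line charge is enclosed: λ_enc = -1.24×10^-6 C/m.
Gauss's law: E·2πrL = λ_enc L/ε₀.
E = 2k|λ_enc|/r = 2(8.99×10^9)(1.24e-6)/(0.763) = 2.92×10^4 N/C.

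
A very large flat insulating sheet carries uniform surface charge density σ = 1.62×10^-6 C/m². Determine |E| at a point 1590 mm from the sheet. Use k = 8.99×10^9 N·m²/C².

E = 9.15×10^4 V/m

The symmetry is planar: E is normal to the sheet and the same magnitude on both sides. Take a pillbox straddling the sheet with end-cap area A.
Only the two end caps contribute flux: Φ = 2EA. With Q_enc = σA, Gauss's law gives E = |σ|/(2ε₀).
E = 2πk|σ| = 2π(8.99×10^9)(1.62×10^-6) = 9.15e4 N/C.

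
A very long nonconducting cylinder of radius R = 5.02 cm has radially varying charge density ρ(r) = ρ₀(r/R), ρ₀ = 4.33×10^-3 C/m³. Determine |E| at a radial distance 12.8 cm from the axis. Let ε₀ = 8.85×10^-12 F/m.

Choose a coaxial cylinder of radius r = 12.8 cm (arbitrary length L) as the Gaussian surface (r > R, full charge per length enclosed).
λ_enc = 2π ∫₀^R ρ₀(r'/R)^1 r' dr' = 2πρ₀R²/3 = 2.285×10^-5 C/m.
By Gauss's law (flux through the curved wall only), E·2πrL = λ_enc L/ε₀.
E = |λ_enc|/(2πε₀r) = (2.285×10^-5)/(2π·8.85×10^-12·0.128) = 3.21×10^6 N/C.

|E| = 3.21×10^6 N/C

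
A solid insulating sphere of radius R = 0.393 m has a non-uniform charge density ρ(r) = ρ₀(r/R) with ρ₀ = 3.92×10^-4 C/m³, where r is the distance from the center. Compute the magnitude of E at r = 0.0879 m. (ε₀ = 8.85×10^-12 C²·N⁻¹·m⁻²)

Symmetry ⇒ E = E(r) r̂. Gaussian sphere of radius r = 0.0879 m (r < R).
Q_enc = ∫₀^r ρ(r')·4πr'² dr' = (4πρ₀/R) ∫₀^r r'^3 dr' = 4πρ₀ r^4/(4·R) = 1.871×10^-7 C.
By Gauss's law, ∮E·dA = E·4πr² = Q_enc/ε₀.
E = |Q_enc|/(4πε₀r²) = (1.871×10^-7)/(4π·8.85×10^-12·(0.0879)²) = 2.18×10^5 N/C.

E ≈ 2.18×10^5 N/C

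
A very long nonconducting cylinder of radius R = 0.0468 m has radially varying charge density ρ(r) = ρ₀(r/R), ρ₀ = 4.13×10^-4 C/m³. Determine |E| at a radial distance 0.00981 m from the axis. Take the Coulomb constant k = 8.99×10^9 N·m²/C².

E ≈ 3.20×10^4 V/m

By cylindrical symmetry E is radial; use a coaxial Gaussian cylinder of radius 0.00981 m and length L (r < R).
Integrating ρ over the cross-section to radius r: λ_enc = (2πρ₀/R) ∫₀^r r'^2 dr' = 2πρ₀ r^3/(3·R) = 1.745×10^-8 C/m.
By Gauss's law (flux through the curved wall only), E·2πrL = λ_enc L/ε₀.
E = 2k|λ_enc|/r = 2(8.99×10^9)(1.745×10^-8)/(0.00981) = 3.20×10^4 N/C.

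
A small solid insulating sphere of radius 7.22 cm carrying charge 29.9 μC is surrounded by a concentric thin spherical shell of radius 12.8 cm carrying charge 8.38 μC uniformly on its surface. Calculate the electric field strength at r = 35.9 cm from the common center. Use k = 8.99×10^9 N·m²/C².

Symmetry ⇒ E = E(r) r̂. Gaussian sphere of radius r = 35.9 cm (r > 12.8 cm, enclosing both).
Q_enc = (29.9 μC) + (8.38 μC) = 3.828×10^-5 C.
By Gauss's law, ∮E·dA = E·4πr² = Q_enc/ε₀.
E = k|Q_enc|/r² = (8.99×10^9)(3.828×10^-5)/(0.359)² = 2.67e6 N/C.

2.67e6 N/C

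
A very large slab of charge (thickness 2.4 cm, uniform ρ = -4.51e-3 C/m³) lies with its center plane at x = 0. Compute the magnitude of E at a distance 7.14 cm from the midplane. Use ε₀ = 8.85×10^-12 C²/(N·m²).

6.12×10^6 N/C

The point |x| = 7.14 cm lies outside the slab (half-thickness 0.012 m). A symmetric pillbox spanning the full slab encloses Q_enc = ρ·d·A.
Flux = 2EA ⇒ E = |ρ|d/(2ε₀), independent of distance outside.
E = (4.51e-3)(0.024)/(2·8.85×10^-12) = 6.12e6 N/C.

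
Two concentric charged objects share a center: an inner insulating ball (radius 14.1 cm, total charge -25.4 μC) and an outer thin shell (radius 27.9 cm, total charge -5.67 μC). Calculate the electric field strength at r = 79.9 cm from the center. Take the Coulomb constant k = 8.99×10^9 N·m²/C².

E ≈ 4.38×10^5 N/C

Use a concentric Gaussian sphere at r = 79.9 cm (r > 27.9 cm, enclosing both).
Q_enc = (-25.4 μC) + (-5.67 μC) = -3.107×10^-5 C.
Since E is radial and uniform over the Gaussian sphere, Φ = E·4πr² = Q_enc/ε₀.
E = k|Q_enc|/r² = (8.99×10^9)(3.107e-5)/(0.799)² = 4.38×10^5 N/C.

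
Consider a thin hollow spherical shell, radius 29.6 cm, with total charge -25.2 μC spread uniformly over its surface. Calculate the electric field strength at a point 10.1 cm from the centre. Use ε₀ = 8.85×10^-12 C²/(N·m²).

Take a concentric spherical Gaussian surface of radius r = 10.1 cm (inside the shell, r < 29.6 cm).
All the charge is outside the Gaussian surface: Q_enc = 0, hence E = 0 everywhere inside the shell.

|E| = 0 N/C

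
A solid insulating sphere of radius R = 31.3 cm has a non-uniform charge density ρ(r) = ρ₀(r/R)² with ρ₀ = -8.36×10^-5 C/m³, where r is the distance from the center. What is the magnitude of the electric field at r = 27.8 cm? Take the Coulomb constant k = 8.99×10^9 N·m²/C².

Use a concentric Gaussian sphere at r = 27.8 cm (r < R).
Q_enc = ∫₀^r ρ(r')·4πr'² dr' = (4πρ₀/R²) ∫₀^r r'^4 dr' = 4πρ₀ r^5/(5·R²) = -3.561×10^-6 C.
Applying ∮E·dA = Q_enc/ε₀ with Φ = E(4πr²):
E = k|Q_enc|/r² = (8.99×10^9)(3.561×10^-6)/(0.278)² = 4.14e5 N/C.

E = 4.14×10^5 N/C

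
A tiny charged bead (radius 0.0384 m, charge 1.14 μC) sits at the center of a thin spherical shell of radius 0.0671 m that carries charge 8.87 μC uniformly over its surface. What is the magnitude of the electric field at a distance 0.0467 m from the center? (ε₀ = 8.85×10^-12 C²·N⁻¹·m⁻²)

E = 4.70e6 V/m

Take a concentric spherical Gaussian surface of radius r = 0.0467 m (between the bodies, 0.0384 m < r < 0.0671 m).
The shell at 0.0671 m lies outside the Gaussian surface, so Q_enc = 1.14 μC = 1.14×10^-6 C.
Applying ∮E·dA = Q_enc/ε₀ with Φ = E(4πr²):
E = |Q_enc|/(4πε₀r²) = (1.14×10^-6)/(4π·8.85×10^-12·(0.0467)²) = 4.70×10^6 N/C.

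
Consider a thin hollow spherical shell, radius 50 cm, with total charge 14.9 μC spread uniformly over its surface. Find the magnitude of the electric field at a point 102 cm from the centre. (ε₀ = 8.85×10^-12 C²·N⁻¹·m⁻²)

Symmetry ⇒ E = E(r) r̂. Gaussian sphere of radius r = 102 cm (r > 50 cm).
The entire shell is enclosed: Q_enc = 1.49×10^-5 C.
By Gauss's law, ∮E·dA = E·4πr² = Q_enc/ε₀.
E = |Q_enc|/(4πε₀r²) = (1.49e-5)/(4π·8.85×10^-12·(1.02)²) = 1.29×10^5 N/C.

E ≈ 1.29e5 N/C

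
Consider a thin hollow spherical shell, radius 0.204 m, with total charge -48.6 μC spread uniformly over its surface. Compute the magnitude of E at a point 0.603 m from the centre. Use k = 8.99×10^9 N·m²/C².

E ≈ 1.20×10^6 N/C

Use a concentric Gaussian sphere at r = 0.603 m (r > 0.204 m).
The entire shell is enclosed: Q_enc = -4.86e-5 C.
By Gauss's law, ∮E·dA = E·4πr² = Q_enc/ε₀.
E = k|Q_enc|/r² = (8.99×10^9)(4.86e-5)/(0.603)² = 1.20×10^6 N/C.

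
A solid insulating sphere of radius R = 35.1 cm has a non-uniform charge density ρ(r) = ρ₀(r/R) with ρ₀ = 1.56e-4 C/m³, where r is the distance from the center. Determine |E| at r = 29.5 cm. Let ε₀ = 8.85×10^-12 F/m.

|E| = 1.09×10^6 N/C

By spherical symmetry E is radial; choose a Gaussian sphere of radius r = 29.5 cm (r < R).
Q_enc = ∫₀^r ρ(r')·4πr'² dr' = (4πρ₀/R) ∫₀^r r'^3 dr' = 4πρ₀ r^4/(4·R) = 1.057×10^-5 C.
Gauss's law: E·4πr² = Q_enc/ε₀.
E = |Q_enc|/(4πε₀r²) = (1.057×10^-5)/(4π·8.85×10^-12·(0.295)²) = 1.09×10^6 N/C.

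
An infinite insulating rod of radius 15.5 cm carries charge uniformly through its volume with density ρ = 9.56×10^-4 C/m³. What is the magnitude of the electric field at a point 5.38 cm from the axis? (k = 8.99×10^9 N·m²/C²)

2.91×10^6 N/C

By cylindrical symmetry E is radial; use a coaxial Gaussian cylinder of radius 5.38 cm and length L (r < R).
Charge inside radius r per length L is ρ·πr²·L, so λ_enc = ρπr² = 8.693e-6 C/m.
By Gauss's law (flux through the curved wall only), E·2πrL = λ_enc L/ε₀.
E = 2k|λ_enc|/r = 2(8.99×10^9)(8.693×10^-6)/(0.0538) = 2.91e6 N/C.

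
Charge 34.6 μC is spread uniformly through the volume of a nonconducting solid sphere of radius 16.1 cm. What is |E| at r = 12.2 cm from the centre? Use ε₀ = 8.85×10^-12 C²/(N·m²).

By spherical symmetry E is radial; choose a Gaussian sphere of radius r = 12.2 cm (r < R).
Only the charge within r is enclosed: Q_enc = Q·(r/R)³ = (34.6 μC)·(12.2 cm/16.1 cm)³ = 1.505×10^-5 C.
Gauss's law: E·4πr² = Q_enc/ε₀.
E = |Q_enc|/(4πε₀r²) = (1.505×10^-5)/(4π·8.85×10^-12·(0.122)²) = 9.10e6 N/C.

E ≈ 9.10e6 V/m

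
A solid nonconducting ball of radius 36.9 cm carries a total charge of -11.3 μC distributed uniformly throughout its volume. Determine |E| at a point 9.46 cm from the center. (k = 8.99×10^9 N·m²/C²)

By spherical symmetry E is radial; choose a Gaussian sphere of radius r = 9.46 cm (r < R).
For a uniform sphere the enclosed fraction is (r/R)³, so Q_enc = (-11.3 μC)(0.0946/0.369)³ = -1.904×10^-7 C.
Gauss's law: E·4πr² = Q_enc/ε₀.
E = k|Q_enc|/r² = (8.99×10^9)(1.904×10^-7)/(0.0946)² = 1.91×10^5 N/C.

E = 1.91e5 N/C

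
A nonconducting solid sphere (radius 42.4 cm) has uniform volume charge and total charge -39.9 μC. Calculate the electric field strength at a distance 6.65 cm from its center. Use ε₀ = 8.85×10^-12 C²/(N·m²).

E = 3.13×10^5 V/m

Use a concentric Gaussian sphere at r = 6.65 cm (r < R).
Only the charge within r is enclosed: Q_enc = Q·(r/R)³ = (-39.9 μC)·(6.65 cm/42.4 cm)³ = -1.539×10^-7 C.
Gauss's law: E·4πr² = Q_enc/ε₀.
E = |Q_enc|/(4πε₀r²) = (1.539×10^-7)/(4π·8.85×10^-12·(0.0665)²) = 3.13e5 N/C.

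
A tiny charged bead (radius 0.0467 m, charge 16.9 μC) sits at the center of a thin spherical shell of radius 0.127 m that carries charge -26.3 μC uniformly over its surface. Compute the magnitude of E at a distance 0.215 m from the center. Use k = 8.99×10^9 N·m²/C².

1.83e6 N/C

Symmetry ⇒ E = E(r) r̂. Gaussian sphere of radius r = 0.215 m (r > 0.127 m, enclosing both).
Q_enc = (16.9 μC) + (-26.3 μC) = -9.40×10^-6 C.
Applying ∮E·dA = Q_enc/ε₀ with Φ = E(4πr²):
E = k|Q_enc|/r² = (8.99×10^9)(9.40e-6)/(0.215)² = 1.83e6 N/C.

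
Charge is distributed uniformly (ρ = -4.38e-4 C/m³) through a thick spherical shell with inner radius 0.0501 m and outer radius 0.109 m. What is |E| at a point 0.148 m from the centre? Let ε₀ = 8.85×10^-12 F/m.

Symmetry ⇒ E = E(r) r̂. Gaussian sphere of radius r = 0.148 m (r > 0.109 m, enclosing the whole shell).
Q_enc = ρ·(4π/3)(b³ − a³) = (-4.38e-4)·(4π/3)·((0.109)³ − (0.0501)³) = -2.145e-6 C.
Gauss's law: E·4πr² = Q_enc/ε₀.
E = |Q_enc|/(4πε₀r²) = (2.145×10^-6)/(4π·8.85×10^-12·(0.148)²) = 8.81×10^5 N/C.

|E| ≈ 8.81×10^5 N/C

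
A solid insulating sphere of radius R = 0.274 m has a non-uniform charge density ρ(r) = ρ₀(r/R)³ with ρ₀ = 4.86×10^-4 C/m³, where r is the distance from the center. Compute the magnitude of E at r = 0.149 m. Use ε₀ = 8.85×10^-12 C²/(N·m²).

E = 2.19×10^5 N/C

By spherical symmetry E is radial; choose a Gaussian sphere of radius r = 0.149 m (r < R).
Q_enc = ∫₀^r ρ(r')·4πr'² dr' = (4πρ₀/R³) ∫₀^r r'^5 dr' = 4πρ₀ r^6/(6·R³) = 5.415×10^-7 C.
Since E is radial and uniform over the Gaussian sphere, Φ = E·4πr² = Q_enc/ε₀.
E = |Q_enc|/(4πε₀r²) = (5.415×10^-7)/(4π·8.85×10^-12·(0.149)²) = 2.19e5 N/C.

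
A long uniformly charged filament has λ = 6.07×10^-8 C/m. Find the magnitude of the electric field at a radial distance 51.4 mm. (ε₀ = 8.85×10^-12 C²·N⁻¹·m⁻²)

Take a coaxial cylindrical Gaussian surface of radius r = 51.4 mm and length L.
Q_enc = λL, so λ_enc = 6.07×10^-8 C/m.
By Gauss's law (flux through the curved wall only), E·2πrL = λ_enc L/ε₀.
E = |λ_enc|/(2πε₀r) = (6.07×10^-8)/(2π·8.85×10^-12·0.0514) = 2.12×10^4 N/C.

|E| = 2.12e4 V/m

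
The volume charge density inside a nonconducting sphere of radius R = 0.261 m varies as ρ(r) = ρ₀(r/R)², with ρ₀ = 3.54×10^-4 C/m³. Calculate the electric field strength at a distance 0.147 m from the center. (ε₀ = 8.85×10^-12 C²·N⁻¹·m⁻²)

By spherical symmetry E is radial; choose a Gaussian sphere of radius r = 0.147 m (r < R).
Q_enc = ∫₀^r ρ(r')·4πr'² dr' = (4πρ₀/R²) ∫₀^r r'^4 dr' = 4πρ₀ r^5/(5·R²) = 8.965e-7 C.
Applying ∮E·dA = Q_enc/ε₀ with Φ = E(4πr²):
E = |Q_enc|/(4πε₀r²) = (8.965e-7)/(4π·8.85×10^-12·(0.147)²) = 3.73×10^5 N/C.

|E| ≈ 3.73×10^5 N/C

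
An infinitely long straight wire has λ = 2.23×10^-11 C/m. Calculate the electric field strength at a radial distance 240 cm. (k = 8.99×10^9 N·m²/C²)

Coaxial Gaussian cylinder, radius r = 240 cm, length L.
Q_enc = λL, so λ_enc = 2.23×10^-11 C/m.
Since E is radial and uniform over the curved surface, Φ = E·2πrL = Q_enc/ε₀ = λ_enc L/ε₀.
E = 2k|λ_enc|/r = 2(8.99×10^9)(2.23e-11)/(2.4) = 0.167 N/C.

0.167 N/C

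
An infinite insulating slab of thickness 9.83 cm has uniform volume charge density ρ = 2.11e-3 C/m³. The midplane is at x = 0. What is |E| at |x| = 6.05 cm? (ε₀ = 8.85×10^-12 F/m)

The point |x| = 6.05 cm lies outside the slab (half-thickness 0.04915 m). A symmetric pillbox spanning the full slab encloses Q_enc = ρ·d·A.
Flux = 2EA ⇒ E = |ρ|d/(2ε₀), independent of distance outside.
E = (2.11×10^-3)(0.0983)/(2·8.85×10^-12) = 1.17×10^7 N/C.

|E| = 1.17×10^7 N/C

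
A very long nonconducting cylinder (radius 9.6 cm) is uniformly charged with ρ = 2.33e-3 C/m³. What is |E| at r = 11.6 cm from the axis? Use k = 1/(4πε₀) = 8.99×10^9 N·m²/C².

By cylindrical symmetry E is radial; use a coaxial Gaussian cylinder of radius 11.6 cm and length L (r > 9.6 cm, full cross-section enclosed).
λ_enc = ρ·πR² = (2.33×10^-3)π(0.096)² = 6.746×10^-5 C/m.
Applying ∮E·dA = Q_enc/ε₀ with the end caps contributing no flux:
E = 2k|λ_enc|/r = 2(8.99×10^9)(6.746×10^-5)/(0.116) = 1.05×10^7 N/C.

E ≈ 1.05×10^7 N/C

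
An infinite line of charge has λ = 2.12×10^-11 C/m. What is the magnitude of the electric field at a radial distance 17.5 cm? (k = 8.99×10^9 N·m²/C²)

|E| = 2.18 V/m

By cylindrical symmetry E is radial; use a coaxial Gaussian cylinder of radius 17.5 cm and length L.
Q_enc = λL, so λ_enc = 2.12e-11 C/m.
Gauss's law: E·2πrL = λ_enc L/ε₀.
E = 2k|λ_enc|/r = 2(8.99×10^9)(2.12×10^-11)/(0.175) = 2.18 N/C.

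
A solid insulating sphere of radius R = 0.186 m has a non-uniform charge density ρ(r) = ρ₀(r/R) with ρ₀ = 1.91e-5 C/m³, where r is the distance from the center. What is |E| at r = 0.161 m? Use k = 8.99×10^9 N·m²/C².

Take a concentric spherical Gaussian surface of radius r = 0.161 m (r < R).
Q_enc = ∫₀^r ρ(r')·4πr'² dr' = (4πρ₀/R) ∫₀^r r'^3 dr' = 4πρ₀ r^4/(4·R) = 2.168e-7 C.
Applying ∮E·dA = Q_enc/ε₀ with Φ = E(4πr²):
E = k|Q_enc|/r² = (8.99×10^9)(2.168×10^-7)/(0.161)² = 7.52×10^4 N/C.

|E| = 7.52×10^4 N/C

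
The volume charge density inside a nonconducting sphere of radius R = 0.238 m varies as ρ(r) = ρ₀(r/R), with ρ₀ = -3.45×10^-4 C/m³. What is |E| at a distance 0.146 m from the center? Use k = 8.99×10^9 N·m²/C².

Take a concentric spherical Gaussian surface of radius r = 0.146 m (r < R).
Integrate the density: Q_enc = 4π ∫₀^r ρ₀(r'/R)^1 r'² dr' = 4πρ₀ r^4/(4·R) = -2.069×10^-6 C.
Since E is radial and uniform over the Gaussian sphere, Φ = E·4πr² = Q_enc/ε₀.
E = k|Q_enc|/r² = (8.99×10^9)(2.069e-6)/(0.146)² = 8.73×10^5 N/C.

|E| = 8.73×10^5 N/C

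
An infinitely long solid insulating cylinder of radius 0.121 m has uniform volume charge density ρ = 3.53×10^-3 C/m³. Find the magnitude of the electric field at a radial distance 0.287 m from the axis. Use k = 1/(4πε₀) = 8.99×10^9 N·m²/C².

1.02×10^7 N/C

By cylindrical symmetry E is radial; use a coaxial Gaussian cylinder of radius 0.287 m and length L (r > 0.121 m, full cross-section enclosed).
λ_enc = ρ·πR² = (3.53×10^-3)π(0.121)² = 1.624×10^-4 C/m.
Applying ∮E·dA = Q_enc/ε₀ with the end caps contributing no flux:
E = 2k|λ_enc|/r = 2(8.99×10^9)(1.624×10^-4)/(0.287) = 1.02e7 N/C.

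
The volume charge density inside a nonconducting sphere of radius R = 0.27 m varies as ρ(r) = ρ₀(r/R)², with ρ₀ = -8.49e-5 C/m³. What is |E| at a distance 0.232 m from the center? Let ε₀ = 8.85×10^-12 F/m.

Use a concentric Gaussian sphere at r = 0.232 m (r < R).
Integrate the density: Q_enc = 4π ∫₀^r ρ₀(r'/R)^2 r'² dr' = 4πρ₀ r^5/(5·R²) = -1.967×10^-6 C.
Gauss's law: E·4πr² = Q_enc/ε₀.
E = |Q_enc|/(4πε₀r²) = (1.967×10^-6)/(4π·8.85×10^-12·(0.232)²) = 3.29×10^5 N/C.

|E| ≈ 3.29×10^5 N/C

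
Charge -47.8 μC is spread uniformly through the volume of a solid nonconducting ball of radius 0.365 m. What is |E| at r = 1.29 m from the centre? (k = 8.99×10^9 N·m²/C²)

By spherical symmetry E is radial; choose a Gaussian sphere of radius r = 1.29 m (r > R, so the entire charge is enclosed).
Q_enc = -47.8 μC = -4.78e-5 C.
By Gauss's law, ∮E·dA = E·4πr² = Q_enc/ε₀.
E = k|Q_enc|/r² = (8.99×10^9)(4.78×10^-5)/(1.29)² = 2.58e5 N/C.

E ≈ 2.58×10^5 V/m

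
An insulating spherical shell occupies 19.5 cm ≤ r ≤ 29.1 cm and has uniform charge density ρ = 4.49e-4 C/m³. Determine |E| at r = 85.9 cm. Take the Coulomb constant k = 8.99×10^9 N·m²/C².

Symmetry ⇒ E = E(r) r̂. Gaussian sphere of radius r = 85.9 cm (r > 29.1 cm, enclosing the whole shell).
Q_enc = ρ·(4π/3)(b³ − a³) = (4.49×10^-4)·(4π/3)·((0.291)³ − (0.195)³) = 3.24×10^-5 C.
Applying ∮E·dA = Q_enc/ε₀ with Φ = E(4πr²):
E = k|Q_enc|/r² = (8.99×10^9)(3.24×10^-5)/(0.859)² = 3.95×10^5 N/C.

|E| ≈ 3.95×10^5 N/C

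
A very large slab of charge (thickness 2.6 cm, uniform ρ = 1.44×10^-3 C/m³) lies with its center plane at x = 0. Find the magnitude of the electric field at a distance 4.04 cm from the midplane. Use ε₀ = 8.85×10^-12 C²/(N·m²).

E ≈ 2.12e6 V/m

The point |x| = 4.04 cm lies outside the slab (half-thickness 0.013 m). A symmetric pillbox spanning the full slab encloses Q_enc = ρ·d·A.
Flux = 2EA ⇒ E = |ρ|d/(2ε₀), independent of distance outside.
E = (1.44×10^-3)(0.026)/(2·8.85×10^-12) = 2.12×10^6 N/C.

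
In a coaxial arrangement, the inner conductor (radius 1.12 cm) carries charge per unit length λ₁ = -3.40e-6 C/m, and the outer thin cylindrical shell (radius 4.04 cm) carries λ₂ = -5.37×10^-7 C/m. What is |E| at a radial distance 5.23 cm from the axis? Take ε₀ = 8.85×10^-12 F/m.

By cylindrical symmetry E is radial; use a coaxial Gaussian cylinder of radius 5.23 cm and length L (r > 4.04 cm, enclosing both).
λ_enc = λ₁ + λ₂ = (-3.40e-6) + (-5.37×10^-7) = -3.937e-6 C/m.
Gauss's law: E·2πrL = λ_enc L/ε₀.
E = |λ_enc|/(2πε₀r) = (3.937e-6)/(2π·8.85×10^-12·0.0523) = 1.35×10^6 N/C.

1.35×10^6 N/C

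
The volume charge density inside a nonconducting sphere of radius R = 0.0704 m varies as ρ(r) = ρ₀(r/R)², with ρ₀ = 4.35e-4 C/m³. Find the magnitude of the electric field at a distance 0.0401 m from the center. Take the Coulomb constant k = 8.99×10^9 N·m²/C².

By spherical symmetry E is radial; choose a Gaussian sphere of radius r = 0.0401 m (r < R).
Integrate the density: Q_enc = 4π ∫₀^r ρ₀(r'/R)^2 r'² dr' = 4πρ₀ r^5/(5·R²) = 2.287×10^-8 C.
Gauss's law: E·4πr² = Q_enc/ε₀.
E = k|Q_enc|/r² = (8.99×10^9)(2.287×10^-8)/(0.0401)² = 1.28×10^5 N/C.

E ≈ 1.28×10^5 N/C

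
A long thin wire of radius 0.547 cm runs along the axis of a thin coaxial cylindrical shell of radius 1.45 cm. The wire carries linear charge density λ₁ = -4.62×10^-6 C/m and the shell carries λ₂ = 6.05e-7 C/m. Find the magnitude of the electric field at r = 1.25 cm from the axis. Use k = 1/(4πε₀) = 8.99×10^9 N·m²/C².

Coaxial Gaussian cylinder, radius r = 1.25 cm, length L (between the conductors, 0.547 cm < r < 1.45 cm).
The shell at 1.45 cm lies outside the Gaussian surface, so λ_enc = λ₁ = -4.62e-6 C/m.
Applying ∮E·dA = Q_enc/ε₀ with the end caps contributing no flux:
E = 2k|λ_enc|/r = 2(8.99×10^9)(4.62×10^-6)/(0.0125) = 6.65×10^6 N/C.

6.65e6 N/C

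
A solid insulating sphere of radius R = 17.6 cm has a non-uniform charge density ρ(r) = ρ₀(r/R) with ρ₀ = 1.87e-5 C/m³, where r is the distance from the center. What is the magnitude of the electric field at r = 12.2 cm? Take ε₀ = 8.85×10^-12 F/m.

Symmetry ⇒ E = E(r) r̂. Gaussian sphere of radius r = 12.2 cm (r < R).
Q_enc = ∫₀^r ρ(r')·4πr'² dr' = (4πρ₀/R) ∫₀^r r'^3 dr' = 4πρ₀ r^4/(4·R) = 7.395×10^-8 C.
Applying ∮E·dA = Q_enc/ε₀ with Φ = E(4πr²):
E = |Q_enc|/(4πε₀r²) = (7.395×10^-8)/(4π·8.85×10^-12·(0.122)²) = 4.47e4 N/C.

|E| ≈ 4.47e4 N/C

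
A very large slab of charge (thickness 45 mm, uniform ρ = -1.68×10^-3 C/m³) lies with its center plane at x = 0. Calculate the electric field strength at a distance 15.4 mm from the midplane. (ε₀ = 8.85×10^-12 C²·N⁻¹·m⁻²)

By symmetry E is perpendicular to the slab. A Gaussian pillbox from −15.4 mm to +15.4 mm (face area A) lies entirely within the slab.
Q_enc = ρ·(2x)·A and flux = 2EA, so 2EA = 2ρxA/ε₀ ⇒ E = |ρ|x/ε₀.
E = (1.68e-3)(0.0154)/(8.85×10^-12) = 2.92×10^6 N/C.

E ≈ 2.92e6 N/C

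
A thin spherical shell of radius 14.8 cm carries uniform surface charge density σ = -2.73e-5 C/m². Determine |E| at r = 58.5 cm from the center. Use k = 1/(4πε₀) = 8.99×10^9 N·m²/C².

By spherical symmetry E is radial; choose a Gaussian sphere of radius r = 58.5 cm (r > 14.8 cm).
The entire shell is enclosed: Q_enc = σ·4πR² = (-2.73e-5)·4π·(0.148)² = -7.514×10^-6 C.
Applying ∮E·dA = Q_enc/ε₀ with Φ = E(4πr²):
E = k|Q_enc|/r² = (8.99×10^9)(7.514×10^-6)/(0.585)² = 1.97e5 N/C.

E = 1.97×10^5 N/C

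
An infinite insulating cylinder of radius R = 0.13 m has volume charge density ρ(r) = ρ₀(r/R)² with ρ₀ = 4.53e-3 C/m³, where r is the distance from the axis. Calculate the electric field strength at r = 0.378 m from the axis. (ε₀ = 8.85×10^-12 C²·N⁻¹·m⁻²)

E ≈ 5.72×10^6 N/C

Coaxial Gaussian cylinder, radius r = 0.378 m, length L (r > R, full charge per length enclosed).
λ_enc = 2π ∫₀^R ρ₀(r'/R)^2 r' dr' = 2πρ₀R²/4 = 1.203e-4 C/m.
By Gauss's law (flux through the curved wall only), E·2πrL = λ_enc L/ε₀.
E = |λ_enc|/(2πε₀r) = (1.203e-4)/(2π·8.85×10^-12·0.378) = 5.72×10^6 N/C.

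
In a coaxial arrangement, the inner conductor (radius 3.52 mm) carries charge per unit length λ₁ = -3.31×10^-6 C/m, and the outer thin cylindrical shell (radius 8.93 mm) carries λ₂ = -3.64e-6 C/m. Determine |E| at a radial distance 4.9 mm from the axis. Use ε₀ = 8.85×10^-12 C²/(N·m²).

|E| = 1.21e7 N/C

Coaxial Gaussian cylinder, radius r = 4.9 mm, length L (between the conductors, 3.52 mm < r < 8.93 mm).
Only the inner wire is enclosed; the outer shell contributes nothing inside itself. λ_enc = λ₁ = -3.31×10^-6 C/m.
Gauss's law: E·2πrL = λ_enc L/ε₀.
E = |λ_enc|/(2πε₀r) = (3.31×10^-6)/(2π·8.85×10^-12·0.0049) = 1.21×10^7 N/C.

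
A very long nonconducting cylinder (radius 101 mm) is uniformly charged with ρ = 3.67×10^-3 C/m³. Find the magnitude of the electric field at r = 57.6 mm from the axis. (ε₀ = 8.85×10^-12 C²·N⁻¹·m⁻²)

E ≈ 1.19×10^7 V/m

Choose a coaxial cylinder of radius r = 57.6 mm (arbitrary length L) as the Gaussian surface (r < R).
Enclosed charge per unit length: λ_enc = ρ·πr² = (3.67×10^-3)π(0.0576)² = 3.825e-5 C/m.
Since E is radial and uniform over the curved surface, Φ = E·2πrL = Q_enc/ε₀ = λ_enc L/ε₀.
E = |λ_enc|/(2πε₀r) = (3.825×10^-5)/(2π·8.85×10^-12·0.0576) = 1.19×10^7 N/C.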